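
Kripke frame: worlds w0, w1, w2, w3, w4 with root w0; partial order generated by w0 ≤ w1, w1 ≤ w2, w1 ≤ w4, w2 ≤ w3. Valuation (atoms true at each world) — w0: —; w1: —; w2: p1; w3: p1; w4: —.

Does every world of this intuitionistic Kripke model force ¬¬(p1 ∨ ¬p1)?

w0 ⊩ ¬¬(p1 ∨ ¬p1): no world accessible from w0 forces ¬(p1 ∨ ¬p1).
Since the root w0 forces ¬¬(p1 ∨ ¬p1) and forcing is persistent (monotone upward), every world forces it.

Yes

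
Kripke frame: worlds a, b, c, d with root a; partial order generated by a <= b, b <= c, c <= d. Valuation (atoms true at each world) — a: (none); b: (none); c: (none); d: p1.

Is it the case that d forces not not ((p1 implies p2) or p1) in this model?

Yes

d forces not not ((p1 implies p2) or p1): no world accessible from d forces not ((p1 implies p2) or p1).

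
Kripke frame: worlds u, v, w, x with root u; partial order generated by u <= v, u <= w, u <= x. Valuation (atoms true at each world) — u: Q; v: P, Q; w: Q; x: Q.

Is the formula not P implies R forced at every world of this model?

No

Not every world: u does not force not P implies R.
u does not force not P implies R: at the accessible world w, w forces not P but w does not force R.
w lacks atom R, so w does not force R.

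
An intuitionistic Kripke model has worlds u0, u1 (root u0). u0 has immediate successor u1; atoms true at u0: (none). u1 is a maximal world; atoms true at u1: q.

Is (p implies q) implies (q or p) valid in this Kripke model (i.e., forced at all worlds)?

Not every world: u0 does not force (p implies q) implies (q or p).
u0 does not force (p implies q) implies (q or p): already at u0 itself, u0 forces p implies q but u0 does not force q or p.
u0 does not force q or p: neither disjunct is forced at u0.
u0 lacks atom q, so u0 does not force q.

No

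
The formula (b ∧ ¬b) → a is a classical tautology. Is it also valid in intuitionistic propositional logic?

Yes

This is an instance of ex falso quodlibet, which is intuitionistically derivable.
No world can force both b and ¬b, so the antecedent b ∧ ¬b is never forced and the implication holds vacuously at every world.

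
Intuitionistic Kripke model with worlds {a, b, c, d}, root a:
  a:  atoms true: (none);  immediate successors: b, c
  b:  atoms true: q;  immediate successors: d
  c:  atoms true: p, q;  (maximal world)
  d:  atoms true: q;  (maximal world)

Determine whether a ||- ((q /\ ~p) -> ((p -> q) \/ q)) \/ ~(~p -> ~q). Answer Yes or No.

Yes

a ||- ((q /\ ~p) -> ((p -> q) \/ q)) \/ ~(~p -> ~q) via the disjunct (q /\ ~p) -> ((p -> q) \/ q).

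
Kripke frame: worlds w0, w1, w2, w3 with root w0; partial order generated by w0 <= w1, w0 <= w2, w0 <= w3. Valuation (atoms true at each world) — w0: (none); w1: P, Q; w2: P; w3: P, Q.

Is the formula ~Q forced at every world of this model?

No

Not every world: w0 ||-/- ~Q.
w0 ||-/- ~Q since w1 is accessible from w0 and w1 ||- Q.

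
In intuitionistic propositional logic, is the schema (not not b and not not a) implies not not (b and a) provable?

This is the distribution of double negation over conjunction, which is intuitionistically derivable.
Assume not not b, not not a, and not (b and a). From b we'd get not a (since b and a is refuted), contradicting not not a; so not b, contradicting not not b.

Yes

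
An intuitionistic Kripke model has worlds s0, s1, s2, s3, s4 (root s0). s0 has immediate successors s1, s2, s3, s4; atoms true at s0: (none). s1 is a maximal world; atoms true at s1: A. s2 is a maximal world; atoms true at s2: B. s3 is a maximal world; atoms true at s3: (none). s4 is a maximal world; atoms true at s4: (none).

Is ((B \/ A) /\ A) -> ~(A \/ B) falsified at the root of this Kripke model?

Yes

s0 ||-/- ((B \/ A) /\ A) -> ~(A \/ B): at the accessible world s1, s1 ||- (B \/ A) /\ A but s1 ||-/- ~(A \/ B).
s1 ||-/- ~(A \/ B) since s1 is accessible from s1 and s1 ||- A \/ B.
s1 ||- A \/ B via the disjunct A.
So the root s0 does not force ((B \/ A) /\ A) -> ~(A \/ B); the model is a countermodel.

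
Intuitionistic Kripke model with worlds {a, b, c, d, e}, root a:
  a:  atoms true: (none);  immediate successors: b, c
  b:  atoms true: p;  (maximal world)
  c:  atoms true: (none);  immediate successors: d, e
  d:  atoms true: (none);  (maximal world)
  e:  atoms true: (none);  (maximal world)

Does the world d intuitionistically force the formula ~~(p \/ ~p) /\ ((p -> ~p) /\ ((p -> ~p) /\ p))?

d ||-/- ~~(p \/ ~p) /\ ((p -> ~p) /\ ((p -> ~p) /\ p)) since d fails (p -> ~p) /\ ((p -> ~p) /\ p).

No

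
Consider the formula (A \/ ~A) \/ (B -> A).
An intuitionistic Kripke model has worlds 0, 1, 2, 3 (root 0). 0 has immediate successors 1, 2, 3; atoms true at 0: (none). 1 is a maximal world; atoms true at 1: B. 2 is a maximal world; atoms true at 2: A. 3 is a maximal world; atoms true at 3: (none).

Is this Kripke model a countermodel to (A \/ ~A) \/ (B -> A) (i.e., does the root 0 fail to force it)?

Yes

0 ||-/- (A \/ ~A) \/ (B -> A): neither disjunct is forced at 0.
0 ||-/- A \/ ~A: neither disjunct is forced at 0.
0 lacks atom A, so 0 ||-/- A.
So the root 0 does not force (A \/ ~A) \/ (B -> A); the model is a countermodel.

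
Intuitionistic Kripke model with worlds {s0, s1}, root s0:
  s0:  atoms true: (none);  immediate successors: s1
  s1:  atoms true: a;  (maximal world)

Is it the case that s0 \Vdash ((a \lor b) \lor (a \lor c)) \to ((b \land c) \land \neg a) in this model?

s0 \nVdash ((a \lor b) \lor (a \lor c)) \to ((b \land c) \land \neg a): at the accessible world s1, s1 \Vdash (a \lor b) \lor (a \lor c) but s1 \nVdash (b \land c) \land \neg a.
s1 \nVdash (b \land c) \land \neg a since s1 fails b \land c.

No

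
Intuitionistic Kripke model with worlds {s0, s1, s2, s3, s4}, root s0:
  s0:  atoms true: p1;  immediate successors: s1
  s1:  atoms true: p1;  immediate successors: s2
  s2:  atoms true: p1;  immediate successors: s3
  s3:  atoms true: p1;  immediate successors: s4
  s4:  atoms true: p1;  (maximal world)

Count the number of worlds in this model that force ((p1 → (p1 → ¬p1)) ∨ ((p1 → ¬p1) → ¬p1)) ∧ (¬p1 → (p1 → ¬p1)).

5

s0: forces it.
s1: forces it.
s2: forces it.
s3: forces it.
s4: forces it.
Worlds forcing the formula: {s0, s1, s2, s3, s4}.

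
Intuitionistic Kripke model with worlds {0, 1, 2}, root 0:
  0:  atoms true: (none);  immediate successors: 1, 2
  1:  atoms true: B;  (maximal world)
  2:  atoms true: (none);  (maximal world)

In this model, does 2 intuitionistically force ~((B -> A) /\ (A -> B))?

2 ||-/- ~((B -> A) /\ (A -> B)) since 2 is accessible from 2 and 2 ||- (B -> A) /\ (A -> B).
2 ||- (B -> A) /\ (A -> B) since 2 forces both conjuncts.

No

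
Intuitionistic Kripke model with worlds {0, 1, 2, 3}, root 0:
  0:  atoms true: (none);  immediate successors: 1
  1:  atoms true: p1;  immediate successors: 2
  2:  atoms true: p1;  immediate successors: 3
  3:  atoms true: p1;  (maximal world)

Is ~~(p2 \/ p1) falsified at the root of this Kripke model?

0 ||- ~~(p2 \/ p1): no world accessible from 0 forces ~(p2 \/ p1).
So the root 0 forces ~~(p2 \/ p1); the model is not a countermodel.

No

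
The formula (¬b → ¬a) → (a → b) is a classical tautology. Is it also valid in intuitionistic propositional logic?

No

This is the converse of contraposition, which is not intuitionistically valid.
A Kripke countermodel: worlds 0, 1; order generated by 0 ≤ 1; atoms true at each world — 0:{a}; 1:{a,b}.
0 ⊮ (¬b → ¬a) → (a → b): already at 0 itself, 0 ⊩ ¬b → ¬a but 0 ⊮ a → b.
0 ⊮ a → b: already at 0 itself, 0 ⊩ a but 0 ⊮ b.
0 lacks atom b, so 0 ⊮ b.
So the root 0 does not force the formula.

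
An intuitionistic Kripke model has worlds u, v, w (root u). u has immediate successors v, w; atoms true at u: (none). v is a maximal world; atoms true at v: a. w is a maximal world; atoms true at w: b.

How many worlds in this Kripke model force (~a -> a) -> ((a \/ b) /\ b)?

1

u: does not force it — u ||-/- (~a -> a) -> ((a \/ b) /\ b): at the accessible world v, v ||- ~a -> a but v ||-/- (a \/ b) /\ b.
v: does not force it.
w: forces it.
Worlds forcing the formula: {w}.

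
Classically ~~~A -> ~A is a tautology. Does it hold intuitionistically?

Yes

This is triple-negation reduction, which is intuitionistically derivable.
Assume ~~~A and suppose A. Then ~~A (double-negation introduction), contradicting ~~~A. So ~A.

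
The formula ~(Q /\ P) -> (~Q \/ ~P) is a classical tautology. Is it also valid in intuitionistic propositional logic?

No

This is the constructively invalid direction of De Morgan's law for conjunction, which is not intuitionistically valid.
A Kripke countermodel: worlds s0, s1, s2; order generated by s0 <= s1, s0 <= s2; atoms true at each world — s0:{}; s1:{Q}; s2:{P}.
s0 ||-/- ~(Q /\ P) -> (~Q \/ ~P): already at s0 itself, s0 ||- ~(Q /\ P) but s0 ||-/- ~Q \/ ~P.
s0 ||-/- ~Q \/ ~P: neither disjunct is forced at s0.
s0 ||-/- ~Q since s1 is accessible from s0 and s1 ||- Q.
So the root s0 does not force the formula.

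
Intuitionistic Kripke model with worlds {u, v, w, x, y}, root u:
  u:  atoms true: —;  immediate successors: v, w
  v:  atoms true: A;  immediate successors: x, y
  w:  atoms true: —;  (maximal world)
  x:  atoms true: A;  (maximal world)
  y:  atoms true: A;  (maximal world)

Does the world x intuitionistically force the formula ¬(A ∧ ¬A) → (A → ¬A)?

x ⊮ ¬(A ∧ ¬A) → (A → ¬A): already at x itself, x ⊩ ¬(A ∧ ¬A) but x ⊮ A → ¬A.
x ⊮ A → ¬A: already at x itself, x ⊩ A but x ⊮ ¬A.
x ⊮ ¬A since x is accessible from x and x ⊩ A.

No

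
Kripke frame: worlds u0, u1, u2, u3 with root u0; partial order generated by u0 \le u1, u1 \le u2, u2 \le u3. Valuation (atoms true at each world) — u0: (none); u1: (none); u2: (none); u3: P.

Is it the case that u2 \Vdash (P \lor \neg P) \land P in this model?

u2 \nVdash (P \lor \neg P) \land P since u2 fails P \lor \neg P.

No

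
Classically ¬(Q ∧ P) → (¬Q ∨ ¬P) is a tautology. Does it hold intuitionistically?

This is the constructively invalid direction of De Morgan's law for conjunction, which is not intuitionistically valid.
A Kripke countermodel: worlds w0, w1, w2; order generated by w0 ≤ w1, w0 ≤ w2; atoms true at each world — w0:{}; w1:{Q}; w2:{P}.
w0 ⊮ ¬(Q ∧ P) → (¬Q ∨ ¬P): already at w0 itself, w0 ⊩ ¬(Q ∧ P) but w0 ⊮ ¬Q ∨ ¬P.
w0 ⊮ ¬Q ∨ ¬P: neither disjunct is forced at w0.
w0 ⊮ ¬Q since w1 is accessible from w0 and w1 ⊩ Q.
So the root w0 does not force the formula.

No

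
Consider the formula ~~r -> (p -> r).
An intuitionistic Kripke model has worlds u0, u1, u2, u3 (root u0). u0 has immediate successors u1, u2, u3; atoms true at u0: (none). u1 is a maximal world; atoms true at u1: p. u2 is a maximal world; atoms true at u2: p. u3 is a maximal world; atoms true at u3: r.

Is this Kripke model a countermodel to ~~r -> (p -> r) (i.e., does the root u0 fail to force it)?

u0 ||- ~~r -> (p -> r): every world accessible from u0 that forces ~~r (namely u3) also forces p -> r.
So the root u0 forces ~~r -> (p -> r); the model is not a countermodel.

No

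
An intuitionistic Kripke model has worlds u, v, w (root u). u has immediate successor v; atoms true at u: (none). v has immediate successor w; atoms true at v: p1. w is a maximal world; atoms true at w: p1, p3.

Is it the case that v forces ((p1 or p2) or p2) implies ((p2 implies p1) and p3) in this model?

v does not force ((p1 or p2) or p2) implies ((p2 implies p1) and p3): already at v itself, v forces (p1 or p2) or p2 but v does not force (p2 implies p1) and p3.
v does not force (p2 implies p1) and p3 since v fails p3.

No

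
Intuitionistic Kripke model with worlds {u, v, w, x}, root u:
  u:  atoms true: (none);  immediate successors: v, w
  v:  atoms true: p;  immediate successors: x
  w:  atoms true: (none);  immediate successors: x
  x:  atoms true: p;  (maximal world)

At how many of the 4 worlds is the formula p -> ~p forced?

u: does not force it — u ||-/- p -> ~p: at the accessible world v, v ||- p but v ||-/- ~p.
v: does not force it — v ||-/- p -> ~p: already at v itself, v ||- p but v ||-/- ~p.
w: does not force it — w ||-/- p -> ~p: at the accessible world x, x ||- p but x ||-/- ~p.
x: does not force it.
Worlds forcing the formula: { }.

0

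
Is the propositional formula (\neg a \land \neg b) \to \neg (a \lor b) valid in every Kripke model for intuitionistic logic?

Yes

This is a constructively valid De Morgan direction (conjunction of negations to negated disjunction), which is intuitionistically derivable.
If both \neg a and \neg b hold at a world, no accessible world forces a or forces b, so none forces a \lor b.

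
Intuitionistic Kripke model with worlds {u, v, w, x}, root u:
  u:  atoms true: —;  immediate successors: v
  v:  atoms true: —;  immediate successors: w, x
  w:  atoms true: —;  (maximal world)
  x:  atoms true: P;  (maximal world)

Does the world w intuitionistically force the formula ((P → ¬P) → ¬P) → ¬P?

w ⊩ ((P → ¬P) → ¬P) → ¬P: every world accessible from w that forces (P → ¬P) → ¬P (namely w) also forces ¬P.

Yes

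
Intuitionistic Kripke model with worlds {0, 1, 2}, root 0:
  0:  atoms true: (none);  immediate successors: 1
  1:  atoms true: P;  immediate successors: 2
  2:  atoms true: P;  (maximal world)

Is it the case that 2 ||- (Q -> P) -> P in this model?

2 ||- (Q -> P) -> P: every world accessible from 2 that forces Q -> P (namely 2) also forces P.

Yes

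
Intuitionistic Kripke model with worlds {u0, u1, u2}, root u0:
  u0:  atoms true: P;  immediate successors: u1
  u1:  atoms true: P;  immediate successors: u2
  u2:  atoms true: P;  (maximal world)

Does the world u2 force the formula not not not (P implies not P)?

u2 forces not not not (P implies not P): no world accessible from u2 forces not not (P implies not P).

Yes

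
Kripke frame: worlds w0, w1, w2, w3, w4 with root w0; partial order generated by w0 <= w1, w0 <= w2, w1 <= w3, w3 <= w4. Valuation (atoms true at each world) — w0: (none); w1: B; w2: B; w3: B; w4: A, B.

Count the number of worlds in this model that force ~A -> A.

3

w0: does not force it — w0 ||-/- ~A -> A: at the accessible world w2, w2 ||- ~A but w2 ||-/- A.
w1: forces it.
w2: does not force it — w2 ||-/- ~A -> A: already at w2 itself, w2 ||- ~A but w2 ||-/- A.
w3: forces it.
w4: forces it.
Worlds forcing the formula: {w1, w3, w4}.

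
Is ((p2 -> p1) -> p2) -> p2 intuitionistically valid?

No

This is Peirce's law, which is not intuitionistically valid.
A Kripke countermodel: worlds 0, 1; order generated by 0 <= 1; atoms true at each world — 0:{}; 1:{p2}.
0 ||-/- ((p2 -> p1) -> p2) -> p2: already at 0 itself, 0 ||- (p2 -> p1) -> p2 but 0 ||-/- p2.
0 lacks atom p2, so 0 ||-/- p2.
So the root 0 does not force the formula.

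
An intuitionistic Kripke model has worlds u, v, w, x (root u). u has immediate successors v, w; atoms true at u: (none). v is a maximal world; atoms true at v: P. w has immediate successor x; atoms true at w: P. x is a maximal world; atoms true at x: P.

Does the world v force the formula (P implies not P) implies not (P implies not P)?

Yes

v forces (P implies not P) implies not (P implies not P) vacuously: no world accessible from v forces the antecedent P implies not P.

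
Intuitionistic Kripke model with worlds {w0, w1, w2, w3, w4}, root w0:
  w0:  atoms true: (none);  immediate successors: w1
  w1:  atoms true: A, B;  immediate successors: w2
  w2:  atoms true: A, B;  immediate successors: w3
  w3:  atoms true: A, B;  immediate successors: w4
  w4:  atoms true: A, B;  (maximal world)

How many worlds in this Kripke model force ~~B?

5

w0: forces it.
w1: forces it.
w2: forces it.
w3: forces it.
w4: forces it.
Worlds forcing the formula: {w0, w1, w2, w3, w4}.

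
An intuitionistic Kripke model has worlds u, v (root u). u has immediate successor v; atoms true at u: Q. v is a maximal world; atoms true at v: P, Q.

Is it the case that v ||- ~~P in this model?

Yes

v ||- ~~P: no world accessible from v forces ~P.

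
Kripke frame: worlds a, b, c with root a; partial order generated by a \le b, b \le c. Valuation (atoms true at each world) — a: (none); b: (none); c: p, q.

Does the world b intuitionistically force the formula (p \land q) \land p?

No

b \nVdash (p \land q) \land p since b fails p \land q.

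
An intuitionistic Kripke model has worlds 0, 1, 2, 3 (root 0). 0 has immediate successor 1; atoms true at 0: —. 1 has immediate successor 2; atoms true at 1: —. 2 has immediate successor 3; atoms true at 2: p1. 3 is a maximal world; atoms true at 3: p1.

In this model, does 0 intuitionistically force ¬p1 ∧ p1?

No

0 ⊮ ¬p1 ∧ p1 since 0 fails ¬p1.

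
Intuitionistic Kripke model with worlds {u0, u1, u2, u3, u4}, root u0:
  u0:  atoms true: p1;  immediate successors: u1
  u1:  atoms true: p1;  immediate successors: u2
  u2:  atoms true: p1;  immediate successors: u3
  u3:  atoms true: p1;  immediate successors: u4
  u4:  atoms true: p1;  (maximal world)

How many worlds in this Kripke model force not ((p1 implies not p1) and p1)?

u0: forces it.
u1: forces it.
u2: forces it.
u3: forces it.
u4: forces it.
Worlds forcing the formula: {u0, u1, u2, u3, u4}.

5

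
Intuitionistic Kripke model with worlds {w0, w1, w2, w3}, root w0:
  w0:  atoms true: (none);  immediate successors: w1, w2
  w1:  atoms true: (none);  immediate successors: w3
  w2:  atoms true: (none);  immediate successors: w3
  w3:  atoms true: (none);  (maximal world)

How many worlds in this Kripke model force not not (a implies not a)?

w0: forces it.
w1: forces it.
w2: forces it.
w3: forces it.
Worlds forcing the formula: {w0, w1, w2, w3}.

4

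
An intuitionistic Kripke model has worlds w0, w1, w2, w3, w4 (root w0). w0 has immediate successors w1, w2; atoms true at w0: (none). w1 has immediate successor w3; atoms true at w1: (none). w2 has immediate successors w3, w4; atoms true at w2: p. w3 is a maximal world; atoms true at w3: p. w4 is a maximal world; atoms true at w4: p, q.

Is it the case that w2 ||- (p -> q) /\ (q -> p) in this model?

No

w2 ||-/- (p -> q) /\ (q -> p) since w2 fails p -> q.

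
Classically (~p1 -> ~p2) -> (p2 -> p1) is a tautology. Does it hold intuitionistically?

This is the converse of contraposition, which is not intuitionistically valid.
A Kripke countermodel: worlds s0, s1; order generated by s0 <= s1; atoms true at each world — s0:{p2}; s1:{p1,p2}.
s0 ||-/- (~p1 -> ~p2) -> (p2 -> p1): already at s0 itself, s0 ||- ~p1 -> ~p2 but s0 ||-/- p2 -> p1.
s0 ||-/- p2 -> p1: already at s0 itself, s0 ||- p2 but s0 ||-/- p1.
s0 lacks atom p1, so s0 ||-/- p1.
So the root s0 does not force the formula.

No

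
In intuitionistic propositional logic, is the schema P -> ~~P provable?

Yes

This is double-negation introduction, which is intuitionistically derivable.
If a world forces P then every accessible world forces P (persistence), so none forces ~P; hence ~~P.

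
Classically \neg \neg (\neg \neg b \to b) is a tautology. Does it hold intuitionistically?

This is the double negation of double-negation elimination, which is intuitionistically derivable.
By Glivenko's theorem the double negation of any classical propositional tautology is intuitionistically provable; \neg \neg b \to b is classically a tautology.

Yes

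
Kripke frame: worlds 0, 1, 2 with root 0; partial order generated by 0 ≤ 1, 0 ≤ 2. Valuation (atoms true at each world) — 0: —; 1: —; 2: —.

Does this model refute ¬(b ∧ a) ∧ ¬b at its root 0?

No

0 ⊩ ¬(b ∧ a) ∧ ¬b since 0 forces both conjuncts.
So the root 0 forces ¬(b ∧ a) ∧ ¬b; the model is not a countermodel.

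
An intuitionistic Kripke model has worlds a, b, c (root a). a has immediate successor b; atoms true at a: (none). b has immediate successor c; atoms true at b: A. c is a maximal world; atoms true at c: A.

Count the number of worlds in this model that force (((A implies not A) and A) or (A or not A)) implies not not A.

a: forces it.
b: forces it.
c: forces it.
Worlds forcing the formula: {a, b, c}.

3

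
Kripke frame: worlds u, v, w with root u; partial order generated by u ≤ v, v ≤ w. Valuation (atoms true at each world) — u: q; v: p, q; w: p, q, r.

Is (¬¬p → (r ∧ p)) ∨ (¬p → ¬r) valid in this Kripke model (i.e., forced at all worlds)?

Yes

u ⊩ (¬¬p → (r ∧ p)) ∨ (¬p → ¬r) via the disjunct ¬p → ¬r.
Since the root u forces (¬¬p → (r ∧ p)) ∨ (¬p → ¬r) and forcing is persistent (monotone upward), every world forces it.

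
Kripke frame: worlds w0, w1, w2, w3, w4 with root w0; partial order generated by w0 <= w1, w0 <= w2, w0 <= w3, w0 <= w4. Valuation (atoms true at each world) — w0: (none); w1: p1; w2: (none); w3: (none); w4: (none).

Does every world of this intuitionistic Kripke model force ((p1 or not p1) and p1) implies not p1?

Not every world: w0 does not force ((p1 or not p1) and p1) implies not p1.
w0 does not force ((p1 or not p1) and p1) implies not p1: at the accessible world w1, w1 forces (p1 or not p1) and p1 but w1 does not force not p1.
w1 does not force not p1 since w1 is accessible from w1 and w1 forces p1.

No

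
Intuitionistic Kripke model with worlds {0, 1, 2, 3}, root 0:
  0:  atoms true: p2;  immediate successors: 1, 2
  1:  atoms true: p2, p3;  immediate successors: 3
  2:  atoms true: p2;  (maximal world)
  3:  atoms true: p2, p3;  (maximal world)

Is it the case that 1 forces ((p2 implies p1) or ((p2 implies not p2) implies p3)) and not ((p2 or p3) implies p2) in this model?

No

1 does not force ((p2 implies p1) or ((p2 implies not p2) implies p3)) and not ((p2 or p3) implies p2) since 1 fails not ((p2 or p3) implies p2).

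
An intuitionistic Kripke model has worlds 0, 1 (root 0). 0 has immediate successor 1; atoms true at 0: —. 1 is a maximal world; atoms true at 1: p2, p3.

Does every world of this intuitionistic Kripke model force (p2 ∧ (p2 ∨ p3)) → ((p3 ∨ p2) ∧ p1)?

Not every world: 0 ⊮ (p2 ∧ (p2 ∨ p3)) → ((p3 ∨ p2) ∧ p1).
0 ⊮ (p2 ∧ (p2 ∨ p3)) → ((p3 ∨ p2) ∧ p1): at the accessible world 1, 1 ⊩ p2 ∧ (p2 ∨ p3) but 1 ⊮ (p3 ∨ p2) ∧ p1.
1 ⊮ (p3 ∨ p2) ∧ p1 since 1 fails p1.

No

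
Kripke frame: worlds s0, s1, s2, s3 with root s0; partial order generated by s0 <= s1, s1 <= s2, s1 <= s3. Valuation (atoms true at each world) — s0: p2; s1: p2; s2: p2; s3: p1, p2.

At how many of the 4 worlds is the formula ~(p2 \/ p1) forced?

0

s0: does not force it — s0 ||-/- ~(p2 \/ p1) since s0 is accessible from s0 and s0 ||- p2 \/ p1.
s1: does not force it — s1 ||-/- ~(p2 \/ p1) since s1 is accessible from s1 and s1 ||- p2 \/ p1.
s2: does not force it — s2 ||-/- ~(p2 \/ p1) since s2 is accessible from s2 and s2 ||- p2 \/ p1.
s3: does not force it.
Worlds forcing the formula: { }.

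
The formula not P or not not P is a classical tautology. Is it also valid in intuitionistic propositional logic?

This is the weak law of excluded middle, which is not intuitionistically valid.
A Kripke countermodel: worlds a, b, c; order generated by a <= b, a <= c; atoms true at each world — a:{}; b:{P}; c:{}.
a does not force not P or not not P: neither disjunct is forced at a.
a does not force not P since b is accessible from a and b forces P.
So the root a does not force the formula.

No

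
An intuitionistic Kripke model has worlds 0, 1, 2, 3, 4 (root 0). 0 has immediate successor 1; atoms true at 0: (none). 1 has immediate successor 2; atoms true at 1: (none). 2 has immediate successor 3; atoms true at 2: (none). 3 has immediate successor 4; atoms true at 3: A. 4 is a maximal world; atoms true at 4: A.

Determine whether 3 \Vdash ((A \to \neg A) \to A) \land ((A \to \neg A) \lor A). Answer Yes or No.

3 \Vdash ((A \to \neg A) \to A) \land ((A \to \neg A) \lor A) since 3 forces both conjuncts.

Yes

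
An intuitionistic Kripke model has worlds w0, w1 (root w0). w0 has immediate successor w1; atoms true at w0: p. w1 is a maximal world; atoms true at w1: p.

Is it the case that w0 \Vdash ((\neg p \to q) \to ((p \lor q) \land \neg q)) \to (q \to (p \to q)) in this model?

w0 \Vdash ((\neg p \to q) \to ((p \lor q) \land \neg q)) \to (q \to (p \to q)): every world accessible from w0 that forces (\neg p \to q) \to ((p \lor q) \land \neg q) (namely w0, w1) also forces q \to (p \to q).

Yes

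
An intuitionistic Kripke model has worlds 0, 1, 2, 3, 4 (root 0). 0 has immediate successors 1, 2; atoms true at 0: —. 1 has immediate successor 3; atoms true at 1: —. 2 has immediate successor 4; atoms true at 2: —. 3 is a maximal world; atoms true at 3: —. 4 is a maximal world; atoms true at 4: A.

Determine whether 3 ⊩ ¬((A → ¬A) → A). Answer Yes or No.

Yes

3 ⊩ ¬((A → ¬A) → A): no world accessible from 3 forces (A → ¬A) → A.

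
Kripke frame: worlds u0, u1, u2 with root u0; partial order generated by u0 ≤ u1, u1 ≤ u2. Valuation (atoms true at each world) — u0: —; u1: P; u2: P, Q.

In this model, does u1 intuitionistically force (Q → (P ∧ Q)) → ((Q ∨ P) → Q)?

u1 ⊮ (Q → (P ∧ Q)) → ((Q ∨ P) → Q): already at u1 itself, u1 ⊩ Q → (P ∧ Q) but u1 ⊮ (Q ∨ P) → Q.
u1 ⊮ (Q ∨ P) → Q: already at u1 itself, u1 ⊩ Q ∨ P but u1 ⊮ Q.
u1 lacks atom Q, so u1 ⊮ Q.

No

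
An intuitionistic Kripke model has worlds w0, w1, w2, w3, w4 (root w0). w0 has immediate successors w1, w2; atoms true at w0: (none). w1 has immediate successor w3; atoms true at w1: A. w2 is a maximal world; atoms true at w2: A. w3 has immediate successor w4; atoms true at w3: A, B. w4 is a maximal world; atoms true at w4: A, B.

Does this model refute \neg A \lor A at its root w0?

Yes

w0 \nVdash \neg A \lor A: neither disjunct is forced at w0.
w0 \nVdash \neg A since w1 is accessible from w0 and w1 \Vdash A.
So the root w0 does not force \neg A \lor A; the model is a countermodel.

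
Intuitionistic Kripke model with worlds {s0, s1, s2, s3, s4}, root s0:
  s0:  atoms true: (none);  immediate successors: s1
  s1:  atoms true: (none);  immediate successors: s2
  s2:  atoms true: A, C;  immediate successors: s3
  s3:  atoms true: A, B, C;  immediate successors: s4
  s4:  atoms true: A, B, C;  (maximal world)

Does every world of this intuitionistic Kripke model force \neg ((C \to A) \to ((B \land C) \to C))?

No

Not every world: s0 \nVdash \neg ((C \to A) \to ((B \land C) \to C)).
s0 \nVdash \neg ((C \to A) \to ((B \land C) \to C)) since s0 is accessible from s0 and s0 \Vdash (C \to A) \to ((B \land C) \to C).
s0 \Vdash (C \to A) \to ((B \land C) \to C): every world accessible from s0 that forces C \to A (namely s0, s1, s2, s3, s4) also forces (B \land C) \to C.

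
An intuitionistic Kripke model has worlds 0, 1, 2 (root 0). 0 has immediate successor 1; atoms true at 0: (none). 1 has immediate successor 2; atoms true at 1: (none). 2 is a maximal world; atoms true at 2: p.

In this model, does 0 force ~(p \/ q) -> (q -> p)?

Yes

0 ||- ~(p \/ q) -> (q -> p) vacuously: no world accessible from 0 forces the antecedent ~(p \/ q).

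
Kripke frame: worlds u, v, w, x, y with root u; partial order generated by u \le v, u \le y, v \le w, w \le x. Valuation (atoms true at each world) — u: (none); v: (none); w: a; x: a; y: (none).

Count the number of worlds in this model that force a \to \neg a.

1

u: does not force it — u \nVdash a \to \neg a: at the accessible world w, w \Vdash a but w \nVdash \neg a.
v: does not force it — v \nVdash a \to \neg a: at the accessible world w, w \Vdash a but w \nVdash \neg a.
w: does not force it — w \nVdash a \to \neg a: already at w itself, w \Vdash a but w \nVdash \neg a.
x: does not force it.
y: forces it.
Worlds forcing the formula: {y}.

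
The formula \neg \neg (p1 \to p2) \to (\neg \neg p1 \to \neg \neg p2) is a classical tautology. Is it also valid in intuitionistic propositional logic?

Yes

This is the distribution of double negation over implication, which is intuitionistically derivable.
Assume \neg \neg (p1 \to p2) and \neg \neg p1; suppose \neg p2. Then p1 \to p2 would give \neg p1 (by contraposition), contradicting \neg \neg p1; so \neg (p1 \to p2), contradicting \neg \neg (p1 \to p2). Hence \neg \neg p2.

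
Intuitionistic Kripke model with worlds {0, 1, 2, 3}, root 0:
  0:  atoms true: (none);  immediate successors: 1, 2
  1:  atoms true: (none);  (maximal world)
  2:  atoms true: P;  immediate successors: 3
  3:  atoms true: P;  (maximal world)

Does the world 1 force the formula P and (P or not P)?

No

1 does not force P and (P or not P) since 1 fails P.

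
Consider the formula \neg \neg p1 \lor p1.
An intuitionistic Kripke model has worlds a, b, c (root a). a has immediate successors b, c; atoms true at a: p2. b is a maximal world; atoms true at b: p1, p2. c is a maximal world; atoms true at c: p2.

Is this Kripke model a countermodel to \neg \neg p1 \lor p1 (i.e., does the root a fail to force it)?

Yes

a \nVdash \neg \neg p1 \lor p1: neither disjunct is forced at a.
a \nVdash \neg \neg p1 since c is accessible from a and c \Vdash \neg p1.
c \Vdash \neg p1: no world accessible from c forces p1.
So the root a does not force \neg \neg p1 \lor p1; the model is a countermodel.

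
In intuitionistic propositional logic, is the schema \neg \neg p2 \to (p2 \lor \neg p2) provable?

This is a variant of double-negation elimination (deriving excluded middle from double negation), which is not intuitionistically valid.
A Kripke countermodel: worlds w0, w1; order generated by w0 \le w1; atoms true at each world — w0:{}; w1:{p2}.
w0 \nVdash \neg \neg p2 \to (p2 \lor \neg p2): already at w0 itself, w0 \Vdash \neg \neg p2 but w0 \nVdash p2 \lor \neg p2.
w0 \nVdash p2 \lor \neg p2: neither disjunct is forced at w0.
w0 lacks atom p2, so w0 \nVdash p2.
So the root w0 does not force the formula.

No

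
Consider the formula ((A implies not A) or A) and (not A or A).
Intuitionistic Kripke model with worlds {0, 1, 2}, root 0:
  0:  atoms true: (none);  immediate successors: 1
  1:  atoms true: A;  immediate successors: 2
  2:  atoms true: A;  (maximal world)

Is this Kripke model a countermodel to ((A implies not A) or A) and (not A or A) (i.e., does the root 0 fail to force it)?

0 does not force ((A implies not A) or A) and (not A or A) since 0 fails (A implies not A) or A.
So the root 0 does not force ((A implies not A) or A) and (not A or A); the model is a countermodel.

Yes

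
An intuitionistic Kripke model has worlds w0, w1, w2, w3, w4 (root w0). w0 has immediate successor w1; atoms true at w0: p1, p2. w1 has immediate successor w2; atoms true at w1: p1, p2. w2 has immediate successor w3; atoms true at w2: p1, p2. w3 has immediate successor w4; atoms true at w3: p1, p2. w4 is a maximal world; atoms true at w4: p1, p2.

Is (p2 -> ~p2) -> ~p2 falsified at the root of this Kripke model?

w0 ||- (p2 -> ~p2) -> ~p2 vacuously: no world accessible from w0 forces the antecedent p2 -> ~p2.
So the root w0 forces (p2 -> ~p2) -> ~p2; the model is not a countermodel.

No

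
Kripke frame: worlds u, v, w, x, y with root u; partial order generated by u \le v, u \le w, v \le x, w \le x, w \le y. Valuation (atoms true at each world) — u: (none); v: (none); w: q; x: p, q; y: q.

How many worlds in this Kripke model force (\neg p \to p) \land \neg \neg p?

u: does not force it — u \nVdash (\neg p \to p) \land \neg \neg p since u fails \neg p \to p.
v: forces it.
w: does not force it — w \nVdash (\neg p \to p) \land \neg \neg p since w fails \neg p \to p.
x: forces it.
y: does not force it.
Worlds forcing the formula: {v, x}.

2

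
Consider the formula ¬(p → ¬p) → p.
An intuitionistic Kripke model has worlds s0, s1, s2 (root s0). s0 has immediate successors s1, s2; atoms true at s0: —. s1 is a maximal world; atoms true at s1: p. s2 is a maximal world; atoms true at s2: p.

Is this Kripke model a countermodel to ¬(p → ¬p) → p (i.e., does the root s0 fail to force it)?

s0 ⊮ ¬(p → ¬p) → p: already at s0 itself, s0 ⊩ ¬(p → ¬p) but s0 ⊮ p.
s0 lacks atom p, so s0 ⊮ p.
So the root s0 does not force ¬(p → ¬p) → p; the model is a countermodel.

Yes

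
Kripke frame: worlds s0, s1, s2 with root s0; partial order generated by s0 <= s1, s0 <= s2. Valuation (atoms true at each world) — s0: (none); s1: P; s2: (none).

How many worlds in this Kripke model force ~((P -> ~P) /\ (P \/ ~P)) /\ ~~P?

s0: does not force it — s0 ||-/- ~((P -> ~P) /\ (P \/ ~P)) /\ ~~P since s0 fails ~((P -> ~P) /\ (P \/ ~P)).
s1: forces it.
s2: does not force it.
Worlds forcing the formula: {s1}.

1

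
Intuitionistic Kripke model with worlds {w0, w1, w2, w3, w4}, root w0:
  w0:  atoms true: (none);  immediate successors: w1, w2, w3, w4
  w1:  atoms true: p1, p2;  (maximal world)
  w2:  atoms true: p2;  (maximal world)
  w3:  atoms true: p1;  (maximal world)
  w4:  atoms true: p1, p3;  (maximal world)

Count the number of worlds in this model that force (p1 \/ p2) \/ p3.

w0: does not force it — w0 ||-/- (p1 \/ p2) \/ p3: neither disjunct is forced at w0.
w1: forces it.
w2: forces it.
w3: forces it.
w4: forces it.
Worlds forcing the formula: {w1, w2, w3, w4}.

4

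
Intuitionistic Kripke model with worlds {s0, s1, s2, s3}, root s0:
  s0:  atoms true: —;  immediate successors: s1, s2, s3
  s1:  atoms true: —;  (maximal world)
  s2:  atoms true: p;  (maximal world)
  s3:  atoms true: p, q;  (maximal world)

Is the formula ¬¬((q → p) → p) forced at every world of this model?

Not every world: s0 ⊮ ¬¬((q → p) → p).
s0 ⊮ ¬¬((q → p) → p) since s1 is accessible from s0 and s1 ⊩ ¬((q → p) → p).
s1 ⊩ ¬((q → p) → p): no world accessible from s1 forces (q → p) → p.

No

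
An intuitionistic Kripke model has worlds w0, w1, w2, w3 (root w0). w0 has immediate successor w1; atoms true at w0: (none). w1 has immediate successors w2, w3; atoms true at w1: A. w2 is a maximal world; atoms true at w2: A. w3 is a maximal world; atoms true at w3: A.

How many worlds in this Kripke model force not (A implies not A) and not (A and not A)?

4

w0: forces it.
w1: forces it.
w2: forces it.
w3: forces it.
Worlds forcing the formula: {w0, w1, w2, w3}.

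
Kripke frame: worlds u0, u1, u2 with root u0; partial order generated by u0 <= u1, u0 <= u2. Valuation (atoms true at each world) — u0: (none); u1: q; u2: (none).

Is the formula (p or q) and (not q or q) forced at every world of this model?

No

Not every world: u0 does not force (p or q) and (not q or q).
u0 does not force (p or q) and (not q or q) since u0 fails p or q.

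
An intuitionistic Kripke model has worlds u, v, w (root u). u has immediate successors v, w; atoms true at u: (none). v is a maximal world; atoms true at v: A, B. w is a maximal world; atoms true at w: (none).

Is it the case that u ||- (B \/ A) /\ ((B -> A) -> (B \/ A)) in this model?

No

u ||-/- (B \/ A) /\ ((B -> A) -> (B \/ A)) since u fails B \/ A.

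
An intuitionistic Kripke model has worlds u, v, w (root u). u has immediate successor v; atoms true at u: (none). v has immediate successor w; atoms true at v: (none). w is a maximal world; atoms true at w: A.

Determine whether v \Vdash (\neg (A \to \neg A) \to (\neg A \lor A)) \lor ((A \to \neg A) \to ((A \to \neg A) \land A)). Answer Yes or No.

v \Vdash (\neg (A \to \neg A) \to (\neg A \lor A)) \lor ((A \to \neg A) \to ((A \to \neg A) \land A)) via the disjunct (A \to \neg A) \to ((A \to \neg A) \land A).

Yes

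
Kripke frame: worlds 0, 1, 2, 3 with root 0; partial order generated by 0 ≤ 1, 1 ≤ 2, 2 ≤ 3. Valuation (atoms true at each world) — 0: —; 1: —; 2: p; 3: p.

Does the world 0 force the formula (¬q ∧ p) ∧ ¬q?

No

0 ⊮ (¬q ∧ p) ∧ ¬q since 0 fails ¬q ∧ p.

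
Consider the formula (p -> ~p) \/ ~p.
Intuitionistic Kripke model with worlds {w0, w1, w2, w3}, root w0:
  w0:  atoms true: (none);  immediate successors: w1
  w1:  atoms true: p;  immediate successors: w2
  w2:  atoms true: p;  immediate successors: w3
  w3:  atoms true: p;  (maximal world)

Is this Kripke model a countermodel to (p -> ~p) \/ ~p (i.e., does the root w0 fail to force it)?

Yes

w0 ||-/- (p -> ~p) \/ ~p: neither disjunct is forced at w0.
w0 ||-/- p -> ~p: at the accessible world w1, w1 ||- p but w1 ||-/- ~p.
w1 ||-/- ~p since w1 is accessible from w1 and w1 ||- p.
So the root w0 does not force (p -> ~p) \/ ~p; the model is a countermodel.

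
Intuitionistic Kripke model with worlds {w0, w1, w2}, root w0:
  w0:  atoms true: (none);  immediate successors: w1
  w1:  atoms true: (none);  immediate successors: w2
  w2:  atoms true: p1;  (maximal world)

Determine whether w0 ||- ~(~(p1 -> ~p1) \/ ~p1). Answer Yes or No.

No

w0 ||-/- ~(~(p1 -> ~p1) \/ ~p1) since w0 is accessible from w0 and w0 ||- ~(p1 -> ~p1) \/ ~p1.
w0 ||- ~(p1 -> ~p1) \/ ~p1 via the disjunct ~(p1 -> ~p1).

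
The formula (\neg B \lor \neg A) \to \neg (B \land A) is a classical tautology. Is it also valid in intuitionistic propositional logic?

Yes

This is a constructively valid De Morgan direction (disjunction of negations to negated conjunction), which is intuitionistically derivable.
If \neg B holds at a world then no accessible world forces B, hence none forces B \land A; likewise for \neg A.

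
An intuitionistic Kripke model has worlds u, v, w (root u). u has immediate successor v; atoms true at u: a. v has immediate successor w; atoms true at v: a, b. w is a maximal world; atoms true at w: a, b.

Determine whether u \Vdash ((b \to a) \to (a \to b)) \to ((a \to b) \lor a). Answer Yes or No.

u \Vdash ((b \to a) \to (a \to b)) \to ((a \to b) \lor a): every world accessible from u that forces (b \to a) \to (a \to b) (namely v, w) also forces (a \to b) \lor a.

Yes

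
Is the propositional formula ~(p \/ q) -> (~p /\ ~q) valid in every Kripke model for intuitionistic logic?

This is a constructively valid De Morgan direction (negated disjunction to conjunction of negations), which is intuitionistically derivable.
From ~(p \/ q): if p held then p \/ q would, contradiction — so ~p; similarly ~q.

Yes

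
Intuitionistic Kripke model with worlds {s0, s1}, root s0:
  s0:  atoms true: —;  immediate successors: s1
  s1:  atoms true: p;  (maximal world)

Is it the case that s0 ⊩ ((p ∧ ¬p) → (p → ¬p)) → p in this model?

s0 ⊮ ((p ∧ ¬p) → (p → ¬p)) → p: already at s0 itself, s0 ⊩ (p ∧ ¬p) → (p → ¬p) but s0 ⊮ p.
s0 lacks atom p, so s0 ⊮ p.

No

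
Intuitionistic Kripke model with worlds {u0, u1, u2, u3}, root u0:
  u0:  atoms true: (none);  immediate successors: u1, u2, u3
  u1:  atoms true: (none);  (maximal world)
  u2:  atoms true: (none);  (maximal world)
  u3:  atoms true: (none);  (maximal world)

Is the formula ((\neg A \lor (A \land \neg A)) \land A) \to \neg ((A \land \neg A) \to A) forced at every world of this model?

u0 \Vdash ((\neg A \lor (A \land \neg A)) \land A) \to \neg ((A \land \neg A) \to A) vacuously: no world accessible from u0 forces the antecedent (\neg A \lor (A \land \neg A)) \land A.
Since the root u0 forces ((\neg A \lor (A \land \neg A)) \land A) \to \neg ((A \land \neg A) \to A) and forcing is persistent (monotone upward), every world forces it.

Yes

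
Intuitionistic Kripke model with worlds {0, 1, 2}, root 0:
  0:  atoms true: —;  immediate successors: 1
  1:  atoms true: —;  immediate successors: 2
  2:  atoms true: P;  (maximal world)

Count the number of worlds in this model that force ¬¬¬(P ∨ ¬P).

0: does not force it — 0 ⊮ ¬¬¬(P ∨ ¬P) since 0 is accessible from 0 and 0 ⊩ ¬¬(P ∨ ¬P).
1: does not force it — 1 ⊮ ¬¬¬(P ∨ ¬P) since 1 is accessible from 1 and 1 ⊩ ¬¬(P ∨ ¬P).
2: does not force it — 2 ⊮ ¬¬¬(P ∨ ¬P) since 2 is accessible from 2 and 2 ⊩ ¬¬(P ∨ ¬P).
Worlds forcing the formula: { }.

0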